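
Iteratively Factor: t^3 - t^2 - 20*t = (t - 5)*(t^2 + 4*t) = t*(t - 5)*(t + 4)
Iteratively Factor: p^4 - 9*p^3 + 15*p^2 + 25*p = (p - 5)*(p^3 - 4*p^2 - 5*p) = p*(p - 5)*(p^2 - 4*p - 5) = p*(p - 5)^2*(p + 1)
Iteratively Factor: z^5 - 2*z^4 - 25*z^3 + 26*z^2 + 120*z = (z - 3)*(z^4 + z^3 - 22*z^2 - 40*z) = (z - 5)*(z - 3)*(z^3 + 6*z^2 + 8*z) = (z - 5)*(z - 3)*(z + 4)*(z^2 + 2*z) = (z - 5)*(z - 3)*(z + 2)*(z + 4)*(z)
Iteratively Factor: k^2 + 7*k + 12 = (k + 3)*(k + 4)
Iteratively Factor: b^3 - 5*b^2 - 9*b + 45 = (b - 5)*(b^2 - 9) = (b - 5)*(b + 3)*(b - 3)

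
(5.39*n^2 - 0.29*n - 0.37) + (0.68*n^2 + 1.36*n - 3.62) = 6.07*n^2 + 1.07*n - 3.99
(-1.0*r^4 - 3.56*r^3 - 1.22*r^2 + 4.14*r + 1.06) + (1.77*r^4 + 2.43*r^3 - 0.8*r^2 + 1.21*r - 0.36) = 0.77*r^4 - 1.13*r^3 - 2.02*r^2 + 5.35*r + 0.7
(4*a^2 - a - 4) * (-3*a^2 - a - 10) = -12*a^4 - a^3 - 27*a^2 + 14*a + 40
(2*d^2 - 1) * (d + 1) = 2*d^3 + 2*d^2 - d - 1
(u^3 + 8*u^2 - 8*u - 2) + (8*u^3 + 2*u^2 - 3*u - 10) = 9*u^3 + 10*u^2 - 11*u - 12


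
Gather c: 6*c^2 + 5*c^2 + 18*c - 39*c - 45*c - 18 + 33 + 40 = 11*c^2 - 66*c + 55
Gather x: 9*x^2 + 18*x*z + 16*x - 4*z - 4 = 9*x^2 + x*(18*z + 16) - 4*z - 4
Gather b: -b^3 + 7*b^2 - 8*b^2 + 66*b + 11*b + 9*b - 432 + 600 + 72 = -b^3 - b^2 + 86*b + 240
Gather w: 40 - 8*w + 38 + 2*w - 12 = 66 - 6*w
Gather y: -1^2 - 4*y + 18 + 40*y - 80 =36*y - 63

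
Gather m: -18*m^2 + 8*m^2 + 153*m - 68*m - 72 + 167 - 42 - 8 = -10*m^2 + 85*m + 45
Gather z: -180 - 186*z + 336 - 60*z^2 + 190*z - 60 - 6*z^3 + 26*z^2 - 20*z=-6*z^3 - 34*z^2 - 16*z + 96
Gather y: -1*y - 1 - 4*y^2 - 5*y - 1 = -4*y^2 - 6*y - 2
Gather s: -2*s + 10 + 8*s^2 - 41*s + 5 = 8*s^2 - 43*s + 15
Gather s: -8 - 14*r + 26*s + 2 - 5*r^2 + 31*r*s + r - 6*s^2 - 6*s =-5*r^2 - 13*r - 6*s^2 + s*(31*r + 20) - 6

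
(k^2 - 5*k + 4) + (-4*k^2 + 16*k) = -3*k^2 + 11*k + 4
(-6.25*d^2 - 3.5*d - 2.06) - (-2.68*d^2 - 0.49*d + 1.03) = -3.57*d^2 - 3.01*d - 3.09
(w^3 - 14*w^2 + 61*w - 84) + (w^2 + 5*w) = w^3 - 13*w^2 + 66*w - 84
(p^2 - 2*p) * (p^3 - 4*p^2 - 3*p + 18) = p^5 - 6*p^4 + 5*p^3 + 24*p^2 - 36*p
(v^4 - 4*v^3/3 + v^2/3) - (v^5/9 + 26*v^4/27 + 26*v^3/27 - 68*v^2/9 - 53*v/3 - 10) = -v^5/9 + v^4/27 - 62*v^3/27 + 71*v^2/9 + 53*v/3 + 10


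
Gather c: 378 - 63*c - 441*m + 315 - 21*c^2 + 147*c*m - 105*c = -21*c^2 + c*(147*m - 168) - 441*m + 693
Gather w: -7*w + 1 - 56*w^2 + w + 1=-56*w^2 - 6*w + 2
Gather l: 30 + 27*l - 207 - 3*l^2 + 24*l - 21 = -3*l^2 + 51*l - 198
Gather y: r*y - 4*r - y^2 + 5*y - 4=-4*r - y^2 + y*(r + 5) - 4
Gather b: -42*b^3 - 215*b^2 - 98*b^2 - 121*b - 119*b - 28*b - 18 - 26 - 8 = -42*b^3 - 313*b^2 - 268*b - 52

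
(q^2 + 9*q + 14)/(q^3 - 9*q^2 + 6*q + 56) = (q + 7)/(q^2 - 11*q + 28)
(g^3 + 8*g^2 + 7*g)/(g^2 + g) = g + 7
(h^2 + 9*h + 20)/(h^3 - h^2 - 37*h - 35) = (h + 4)/(h^2 - 6*h - 7)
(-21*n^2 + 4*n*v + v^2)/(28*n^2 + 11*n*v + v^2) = (-3*n + v)/(4*n + v)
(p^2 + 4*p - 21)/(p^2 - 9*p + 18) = (p + 7)/(p - 6)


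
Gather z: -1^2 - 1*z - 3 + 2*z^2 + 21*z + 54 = 2*z^2 + 20*z + 50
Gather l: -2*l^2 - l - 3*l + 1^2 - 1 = -2*l^2 - 4*l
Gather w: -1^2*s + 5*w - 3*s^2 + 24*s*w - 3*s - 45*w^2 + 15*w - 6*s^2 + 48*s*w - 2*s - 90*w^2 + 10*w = -9*s^2 - 6*s - 135*w^2 + w*(72*s + 30)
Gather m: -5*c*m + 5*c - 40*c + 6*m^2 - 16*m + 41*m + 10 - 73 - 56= -35*c + 6*m^2 + m*(25 - 5*c) - 119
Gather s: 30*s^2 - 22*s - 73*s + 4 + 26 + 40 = 30*s^2 - 95*s + 70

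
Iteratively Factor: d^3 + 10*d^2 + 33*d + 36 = (d + 4)*(d^2 + 6*d + 9) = (d + 3)*(d + 4)*(d + 3)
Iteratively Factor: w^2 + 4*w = (w + 4)*(w)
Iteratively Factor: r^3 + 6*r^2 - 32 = (r + 4)*(r^2 + 2*r - 8) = (r - 2)*(r + 4)*(r + 4)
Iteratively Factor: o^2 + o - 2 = (o + 2)*(o - 1)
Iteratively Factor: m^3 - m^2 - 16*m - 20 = (m + 2)*(m^2 - 3*m - 10) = (m - 5)*(m + 2)*(m + 2)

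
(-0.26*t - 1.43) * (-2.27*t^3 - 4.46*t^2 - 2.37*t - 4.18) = 0.5902*t^4 + 4.4057*t^3 + 6.994*t^2 + 4.4759*t + 5.9774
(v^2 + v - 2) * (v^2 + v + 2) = v^4 + 2*v^3 + v^2 - 4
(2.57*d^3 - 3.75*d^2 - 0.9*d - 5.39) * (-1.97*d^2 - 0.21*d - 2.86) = -5.0629*d^5 + 6.8478*d^4 - 4.7897*d^3 + 21.5323*d^2 + 3.7059*d + 15.4154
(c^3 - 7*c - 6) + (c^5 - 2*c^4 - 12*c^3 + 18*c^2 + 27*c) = c^5 - 2*c^4 - 11*c^3 + 18*c^2 + 20*c - 6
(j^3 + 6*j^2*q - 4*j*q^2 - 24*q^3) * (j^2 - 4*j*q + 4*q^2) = j^5 + 2*j^4*q - 24*j^3*q^2 + 16*j^2*q^3 + 80*j*q^4 - 96*q^5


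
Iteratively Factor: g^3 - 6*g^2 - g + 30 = (g - 5)*(g^2 - g - 6) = (g - 5)*(g - 3)*(g + 2)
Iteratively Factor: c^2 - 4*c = (c)*(c - 4)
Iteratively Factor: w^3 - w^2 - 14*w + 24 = (w - 3)*(w^2 + 2*w - 8) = (w - 3)*(w + 4)*(w - 2)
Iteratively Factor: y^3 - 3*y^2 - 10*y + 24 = (y - 4)*(y^2 + y - 6) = (y - 4)*(y + 3)*(y - 2)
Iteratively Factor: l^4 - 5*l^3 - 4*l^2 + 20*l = (l - 5)*(l^3 - 4*l) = (l - 5)*(l - 2)*(l^2 + 2*l) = l*(l - 5)*(l - 2)*(l + 2)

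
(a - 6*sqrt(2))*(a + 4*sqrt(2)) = a^2 - 2*sqrt(2)*a - 48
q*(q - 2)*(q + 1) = q^3 - q^2 - 2*q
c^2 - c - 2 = (c - 2)*(c + 1)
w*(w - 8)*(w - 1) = w^3 - 9*w^2 + 8*w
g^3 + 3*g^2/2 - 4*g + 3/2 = (g - 1)*(g - 1/2)*(g + 3)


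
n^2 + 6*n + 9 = (n + 3)^2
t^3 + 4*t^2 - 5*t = t*(t - 1)*(t + 5)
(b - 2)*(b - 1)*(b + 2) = b^3 - b^2 - 4*b + 4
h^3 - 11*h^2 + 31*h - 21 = (h - 7)*(h - 3)*(h - 1)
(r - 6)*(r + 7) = r^2 + r - 42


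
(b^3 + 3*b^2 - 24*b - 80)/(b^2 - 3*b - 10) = (b^2 + 8*b + 16)/(b + 2)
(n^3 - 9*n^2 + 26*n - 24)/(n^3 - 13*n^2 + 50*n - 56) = (n - 3)/(n - 7)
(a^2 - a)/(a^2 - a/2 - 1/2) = 2*a/(2*a + 1)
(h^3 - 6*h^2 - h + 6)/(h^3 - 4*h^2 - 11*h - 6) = (h - 1)/(h + 1)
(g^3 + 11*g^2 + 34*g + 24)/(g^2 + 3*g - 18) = (g^2 + 5*g + 4)/(g - 3)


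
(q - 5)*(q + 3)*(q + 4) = q^3 + 2*q^2 - 23*q - 60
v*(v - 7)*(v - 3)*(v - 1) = v^4 - 11*v^3 + 31*v^2 - 21*v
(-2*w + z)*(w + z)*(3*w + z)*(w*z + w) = -6*w^4*z - 6*w^4 - 5*w^3*z^2 - 5*w^3*z + 2*w^2*z^3 + 2*w^2*z^2 + w*z^4 + w*z^3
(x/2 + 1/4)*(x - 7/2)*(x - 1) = x^3/2 - 2*x^2 + 5*x/8 + 7/8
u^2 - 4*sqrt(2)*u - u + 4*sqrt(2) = (u - 1)*(u - 4*sqrt(2))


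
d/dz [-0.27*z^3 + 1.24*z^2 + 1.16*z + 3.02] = -0.81*z^2 + 2.48*z + 1.16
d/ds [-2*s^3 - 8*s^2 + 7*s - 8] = -6*s^2 - 16*s + 7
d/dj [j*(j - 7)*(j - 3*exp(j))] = -3*j^2*exp(j) + 3*j^2 + 15*j*exp(j) - 14*j + 21*exp(j)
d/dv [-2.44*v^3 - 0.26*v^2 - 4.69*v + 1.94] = -7.32*v^2 - 0.52*v - 4.69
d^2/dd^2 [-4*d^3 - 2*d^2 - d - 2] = -24*d - 4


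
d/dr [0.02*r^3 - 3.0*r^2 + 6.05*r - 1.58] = 0.06*r^2 - 6.0*r + 6.05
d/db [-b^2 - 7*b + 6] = -2*b - 7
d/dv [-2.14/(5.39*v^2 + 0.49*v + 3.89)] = (23.0692*v + 1.0486)/(5.39*v^2 + 0.49*v + 3.89)^2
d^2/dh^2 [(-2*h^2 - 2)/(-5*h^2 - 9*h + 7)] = 60*(-3*h^3 + 12*h^2 + 9*h + 11)/(125*h^6 + 675*h^5 + 690*h^4 - 1161*h^3 - 966*h^2 + 1323*h - 343)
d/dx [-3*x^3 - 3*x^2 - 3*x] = -9*x^2 - 6*x - 3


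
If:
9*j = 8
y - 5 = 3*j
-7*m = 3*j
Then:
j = 8/9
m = -8/21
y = 23/3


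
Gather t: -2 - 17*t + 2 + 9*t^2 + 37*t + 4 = 9*t^2 + 20*t + 4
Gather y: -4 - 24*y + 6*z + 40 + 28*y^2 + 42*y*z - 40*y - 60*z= 28*y^2 + y*(42*z - 64) - 54*z + 36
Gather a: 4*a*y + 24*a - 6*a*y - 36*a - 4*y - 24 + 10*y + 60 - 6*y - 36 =a*(-2*y - 12)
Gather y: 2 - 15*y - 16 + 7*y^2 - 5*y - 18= 7*y^2 - 20*y - 32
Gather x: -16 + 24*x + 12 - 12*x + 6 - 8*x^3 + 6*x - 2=-8*x^3 + 18*x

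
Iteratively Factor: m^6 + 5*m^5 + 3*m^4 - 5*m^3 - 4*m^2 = (m + 1)*(m^5 + 4*m^4 - m^3 - 4*m^2) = m*(m + 1)*(m^4 + 4*m^3 - m^2 - 4*m) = m*(m + 1)^2*(m^3 + 3*m^2 - 4*m) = m*(m - 1)*(m + 1)^2*(m^2 + 4*m) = m*(m - 1)*(m + 1)^2*(m + 4)*(m)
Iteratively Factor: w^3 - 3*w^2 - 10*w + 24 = (w - 2)*(w^2 - w - 12) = (w - 2)*(w + 3)*(w - 4)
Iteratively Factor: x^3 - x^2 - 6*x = (x - 3)*(x^2 + 2*x) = (x - 3)*(x + 2)*(x)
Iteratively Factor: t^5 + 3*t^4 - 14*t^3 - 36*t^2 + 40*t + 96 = (t + 4)*(t^4 - t^3 - 10*t^2 + 4*t + 24) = (t - 2)*(t + 4)*(t^3 + t^2 - 8*t - 12) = (t - 2)*(t + 2)*(t + 4)*(t^2 - t - 6) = (t - 3)*(t - 2)*(t + 2)*(t + 4)*(t + 2)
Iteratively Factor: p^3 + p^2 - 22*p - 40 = (p + 2)*(p^2 - p - 20) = (p - 5)*(p + 2)*(p + 4)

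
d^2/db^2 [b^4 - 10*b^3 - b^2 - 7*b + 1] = 12*b^2 - 60*b - 2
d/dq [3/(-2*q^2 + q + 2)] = 3*(4*q - 1)/(-2*q^2 + q + 2)^2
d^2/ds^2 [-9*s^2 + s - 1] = -18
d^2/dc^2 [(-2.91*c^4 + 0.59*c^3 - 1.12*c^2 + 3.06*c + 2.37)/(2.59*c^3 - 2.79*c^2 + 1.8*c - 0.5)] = (1.13686837721616e-13*c^8 - 24.6699679999999*c^6 + 171.730656*c^5 + 17.6773079999999*c^4 - 242.38024*c^3 + 221.994342*c^2 - 77.72514*c + 13.6933)/(17.373979*c^9 - 56.146797*c^8 + 96.706197*c^7 - 109.821669*c^6 + 88.88724*c^5 - 52.78095*c^4 + 22.8405*c^3 - 6.9525*c^2 + 1.35*c - 0.125)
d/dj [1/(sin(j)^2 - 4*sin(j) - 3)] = 2*(2 - sin(j))*cos(j)/(4*sin(j) + cos(j)^2 + 2)^2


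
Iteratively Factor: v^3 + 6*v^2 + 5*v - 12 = (v + 3)*(v^2 + 3*v - 4) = (v + 3)*(v + 4)*(v - 1)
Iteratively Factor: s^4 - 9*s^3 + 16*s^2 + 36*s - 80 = (s - 5)*(s^3 - 4*s^2 - 4*s + 16) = (s - 5)*(s - 4)*(s^2 - 4) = (s - 5)*(s - 4)*(s + 2)*(s - 2)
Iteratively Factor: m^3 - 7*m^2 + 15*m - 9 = (m - 3)*(m^2 - 4*m + 3) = (m - 3)^2*(m - 1)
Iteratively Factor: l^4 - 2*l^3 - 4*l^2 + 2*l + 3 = (l + 1)*(l^3 - 3*l^2 - l + 3) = (l - 3)*(l + 1)*(l^2 - 1) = (l - 3)*(l + 1)^2*(l - 1)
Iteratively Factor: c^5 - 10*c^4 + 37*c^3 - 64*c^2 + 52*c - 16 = (c - 4)*(c^4 - 6*c^3 + 13*c^2 - 12*c + 4) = (c - 4)*(c - 2)*(c^3 - 4*c^2 + 5*c - 2) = (c - 4)*(c - 2)*(c - 1)*(c^2 - 3*c + 2) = (c - 4)*(c - 2)*(c - 1)^2*(c - 2)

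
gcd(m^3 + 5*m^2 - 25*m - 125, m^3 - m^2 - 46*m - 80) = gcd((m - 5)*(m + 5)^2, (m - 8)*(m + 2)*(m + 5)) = m + 5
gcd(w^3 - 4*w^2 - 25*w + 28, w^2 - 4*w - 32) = w + 4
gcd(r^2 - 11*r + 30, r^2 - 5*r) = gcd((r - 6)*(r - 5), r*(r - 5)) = r - 5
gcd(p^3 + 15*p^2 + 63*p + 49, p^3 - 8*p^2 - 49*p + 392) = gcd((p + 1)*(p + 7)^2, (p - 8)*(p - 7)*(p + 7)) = p + 7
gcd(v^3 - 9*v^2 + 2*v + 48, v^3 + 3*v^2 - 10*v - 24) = v^2 - v - 6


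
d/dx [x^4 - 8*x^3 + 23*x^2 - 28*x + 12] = 4*x^3 - 24*x^2 + 46*x - 28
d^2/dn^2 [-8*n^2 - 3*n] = -16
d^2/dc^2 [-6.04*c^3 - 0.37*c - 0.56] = -36.24*c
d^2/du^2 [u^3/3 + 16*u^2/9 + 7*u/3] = 2*u + 32/9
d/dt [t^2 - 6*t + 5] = 2*t - 6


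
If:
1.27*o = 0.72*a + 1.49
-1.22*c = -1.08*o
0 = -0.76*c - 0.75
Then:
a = -4.04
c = -0.99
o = -1.11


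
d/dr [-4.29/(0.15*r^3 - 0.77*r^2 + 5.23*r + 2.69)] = (1.9305*r^2 - 6.6066*r + 22.4367)/(0.15*r^3 - 0.77*r^2 + 5.23*r + 2.69)^2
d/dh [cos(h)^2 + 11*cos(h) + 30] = -(2*cos(h) + 11)*sin(h)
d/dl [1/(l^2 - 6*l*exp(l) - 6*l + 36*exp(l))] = 2*(3*l*exp(l) - l - 15*exp(l) + 3)/(l^2 - 6*l*exp(l) - 6*l + 36*exp(l))^2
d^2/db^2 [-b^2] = -2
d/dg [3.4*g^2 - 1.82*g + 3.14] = 6.8*g - 1.82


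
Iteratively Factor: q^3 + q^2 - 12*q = (q + 4)*(q^2 - 3*q) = (q - 3)*(q + 4)*(q)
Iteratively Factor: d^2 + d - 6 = (d + 3)*(d - 2)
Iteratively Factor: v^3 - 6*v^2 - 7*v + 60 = (v + 3)*(v^2 - 9*v + 20) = (v - 5)*(v + 3)*(v - 4)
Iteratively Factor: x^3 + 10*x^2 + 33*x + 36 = (x + 3)*(x^2 + 7*x + 12) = (x + 3)*(x + 4)*(x + 3)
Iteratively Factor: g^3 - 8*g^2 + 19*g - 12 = (g - 1)*(g^2 - 7*g + 12) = (g - 4)*(g - 1)*(g - 3)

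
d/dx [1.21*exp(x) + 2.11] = 1.21*exp(x)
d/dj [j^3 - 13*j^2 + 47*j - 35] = 3*j^2 - 26*j + 47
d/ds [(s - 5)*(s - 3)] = 2*s - 8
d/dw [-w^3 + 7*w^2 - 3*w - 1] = -3*w^2 + 14*w - 3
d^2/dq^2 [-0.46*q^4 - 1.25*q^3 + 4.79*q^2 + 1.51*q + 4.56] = -5.52*q^2 - 7.5*q + 9.58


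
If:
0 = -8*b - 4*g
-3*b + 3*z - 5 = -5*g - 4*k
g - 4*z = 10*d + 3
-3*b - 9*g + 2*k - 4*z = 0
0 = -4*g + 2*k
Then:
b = -4/19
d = -21/190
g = 8/19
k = 16/19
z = -7/19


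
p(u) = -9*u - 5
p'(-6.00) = -9.00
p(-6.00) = 49.00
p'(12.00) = -9.00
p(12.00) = -113.00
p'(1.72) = -9.00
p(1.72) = -20.48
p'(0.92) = -9.00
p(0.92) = -13.28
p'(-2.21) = -9.00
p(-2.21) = 14.89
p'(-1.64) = -9.00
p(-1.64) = 9.76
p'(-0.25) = -9.00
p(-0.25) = -2.75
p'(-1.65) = -9.00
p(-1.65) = 9.85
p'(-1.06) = -9.00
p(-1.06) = 4.54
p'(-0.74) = -9.00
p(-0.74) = 1.66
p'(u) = -9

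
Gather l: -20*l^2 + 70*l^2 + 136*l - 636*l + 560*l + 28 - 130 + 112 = 50*l^2 + 60*l + 10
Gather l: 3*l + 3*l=6*l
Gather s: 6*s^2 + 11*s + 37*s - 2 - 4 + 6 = 6*s^2 + 48*s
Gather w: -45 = -45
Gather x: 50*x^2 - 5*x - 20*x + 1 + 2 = 50*x^2 - 25*x + 3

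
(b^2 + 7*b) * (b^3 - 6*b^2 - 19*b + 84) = b^5 + b^4 - 61*b^3 - 49*b^2 + 588*b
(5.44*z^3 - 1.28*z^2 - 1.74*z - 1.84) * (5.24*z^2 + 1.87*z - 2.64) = 28.5056*z^5 + 3.4656*z^4 - 25.8728*z^3 - 9.5162*z^2 + 1.1528*z + 4.8576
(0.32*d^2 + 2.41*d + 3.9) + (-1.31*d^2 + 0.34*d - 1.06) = -0.99*d^2 + 2.75*d + 2.84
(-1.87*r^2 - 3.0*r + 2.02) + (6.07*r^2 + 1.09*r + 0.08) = 4.2*r^2 - 1.91*r + 2.1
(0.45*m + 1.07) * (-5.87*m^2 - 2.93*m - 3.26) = -2.6415*m^3 - 7.5994*m^2 - 4.6021*m - 3.4882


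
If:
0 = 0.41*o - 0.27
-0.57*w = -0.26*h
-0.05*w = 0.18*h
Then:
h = 0.00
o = 0.66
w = 0.00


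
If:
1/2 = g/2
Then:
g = 1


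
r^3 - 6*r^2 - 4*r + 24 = (r - 6)*(r - 2)*(r + 2)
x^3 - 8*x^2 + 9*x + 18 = (x - 6)*(x - 3)*(x + 1)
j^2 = j^2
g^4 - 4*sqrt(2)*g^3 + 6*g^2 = g^2*(g - 3*sqrt(2))*(g - sqrt(2))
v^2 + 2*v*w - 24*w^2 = (v - 4*w)*(v + 6*w)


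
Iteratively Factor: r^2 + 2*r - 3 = (r + 3)*(r - 1)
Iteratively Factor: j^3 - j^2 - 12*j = (j)*(j^2 - j - 12) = j*(j - 4)*(j + 3)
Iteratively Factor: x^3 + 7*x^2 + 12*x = (x)*(x^2 + 7*x + 12) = x*(x + 3)*(x + 4)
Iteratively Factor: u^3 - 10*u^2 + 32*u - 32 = (u - 4)*(u^2 - 6*u + 8) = (u - 4)*(u - 2)*(u - 4)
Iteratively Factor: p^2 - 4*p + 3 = (p - 1)*(p - 3)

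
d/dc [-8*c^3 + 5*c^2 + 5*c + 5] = -24*c^2 + 10*c + 5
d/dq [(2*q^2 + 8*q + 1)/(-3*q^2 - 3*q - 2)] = (18*q^2 - 2*q - 13)/(9*q^4 + 18*q^3 + 21*q^2 + 12*q + 4)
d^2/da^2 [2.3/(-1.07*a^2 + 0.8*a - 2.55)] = (5.26654*a^2 - 3.9376*a - 2.3*(2.14*a - 0.8)*(4.28*a - 1.6) + 12.5511)/(1.07*a^2 - 0.8*a + 2.55)^3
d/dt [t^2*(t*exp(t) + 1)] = t*(t^2*exp(t) + 3*t*exp(t) + 2)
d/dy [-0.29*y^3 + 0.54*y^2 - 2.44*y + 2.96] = -0.87*y^2 + 1.08*y - 2.44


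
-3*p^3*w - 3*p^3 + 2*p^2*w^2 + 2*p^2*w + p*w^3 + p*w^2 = (-p + w)*(3*p + w)*(p*w + p)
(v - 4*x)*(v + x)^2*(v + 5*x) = v^4 + 3*v^3*x - 17*v^2*x^2 - 39*v*x^3 - 20*x^4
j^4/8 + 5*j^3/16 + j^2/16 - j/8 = j*(j/4 + 1/2)*(j/2 + 1/2)*(j - 1/2)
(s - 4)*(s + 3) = s^2 - s - 12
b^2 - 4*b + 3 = (b - 3)*(b - 1)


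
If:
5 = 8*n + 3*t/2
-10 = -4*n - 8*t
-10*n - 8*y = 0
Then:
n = 25/58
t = 30/29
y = -125/232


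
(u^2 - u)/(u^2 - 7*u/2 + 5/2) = 2*u/(2*u - 5)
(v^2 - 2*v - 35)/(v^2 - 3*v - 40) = (v - 7)/(v - 8)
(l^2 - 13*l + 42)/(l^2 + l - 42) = (l - 7)/(l + 7)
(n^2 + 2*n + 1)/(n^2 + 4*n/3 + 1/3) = 3*(n + 1)/(3*n + 1)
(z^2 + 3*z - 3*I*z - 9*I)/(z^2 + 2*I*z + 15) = (z + 3)/(z + 5*I)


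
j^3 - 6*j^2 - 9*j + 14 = (j - 7)*(j - 1)*(j + 2)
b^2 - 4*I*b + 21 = (b - 7*I)*(b + 3*I)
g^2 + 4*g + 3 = (g + 1)*(g + 3)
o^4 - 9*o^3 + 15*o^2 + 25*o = o*(o - 5)^2*(o + 1)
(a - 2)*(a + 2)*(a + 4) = a^3 + 4*a^2 - 4*a - 16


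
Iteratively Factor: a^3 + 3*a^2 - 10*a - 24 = (a + 2)*(a^2 + a - 12) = (a - 3)*(a + 2)*(a + 4)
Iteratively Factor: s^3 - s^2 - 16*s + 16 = (s - 1)*(s^2 - 16) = (s - 4)*(s - 1)*(s + 4)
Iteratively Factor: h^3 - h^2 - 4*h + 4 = (h + 2)*(h^2 - 3*h + 2) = (h - 1)*(h + 2)*(h - 2)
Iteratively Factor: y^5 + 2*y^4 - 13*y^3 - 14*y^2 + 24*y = (y - 3)*(y^4 + 5*y^3 + 2*y^2 - 8*y) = (y - 3)*(y - 1)*(y^3 + 6*y^2 + 8*y) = y*(y - 3)*(y - 1)*(y^2 + 6*y + 8) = y*(y - 3)*(y - 1)*(y + 2)*(y + 4)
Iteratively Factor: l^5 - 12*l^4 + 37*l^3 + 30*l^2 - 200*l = (l - 5)*(l^4 - 7*l^3 + 2*l^2 + 40*l) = (l - 5)^2*(l^3 - 2*l^2 - 8*l) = (l - 5)^2*(l + 2)*(l^2 - 4*l) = l*(l - 5)^2*(l + 2)*(l - 4)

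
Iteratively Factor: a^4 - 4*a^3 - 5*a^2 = (a + 1)*(a^3 - 5*a^2) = a*(a + 1)*(a^2 - 5*a) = a*(a - 5)*(a + 1)*(a)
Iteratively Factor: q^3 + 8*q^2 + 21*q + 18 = (q + 2)*(q^2 + 6*q + 9) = (q + 2)*(q + 3)*(q + 3)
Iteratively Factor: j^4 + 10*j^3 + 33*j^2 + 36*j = (j)*(j^3 + 10*j^2 + 33*j + 36) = j*(j + 4)*(j^2 + 6*j + 9) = j*(j + 3)*(j + 4)*(j + 3)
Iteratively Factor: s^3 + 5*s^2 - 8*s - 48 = (s + 4)*(s^2 + s - 12) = (s + 4)^2*(s - 3)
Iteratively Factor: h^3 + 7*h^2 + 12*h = (h + 4)*(h^2 + 3*h) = (h + 3)*(h + 4)*(h)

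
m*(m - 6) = m^2 - 6*m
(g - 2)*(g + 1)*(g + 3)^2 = g^4 + 5*g^3 + g^2 - 21*g - 18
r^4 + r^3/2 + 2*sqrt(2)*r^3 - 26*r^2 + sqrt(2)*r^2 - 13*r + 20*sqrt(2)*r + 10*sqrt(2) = (r + 1/2)*(r - 2*sqrt(2))*(r - sqrt(2))*(r + 5*sqrt(2))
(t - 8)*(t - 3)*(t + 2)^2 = t^4 - 7*t^3 - 16*t^2 + 52*t + 96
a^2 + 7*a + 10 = (a + 2)*(a + 5)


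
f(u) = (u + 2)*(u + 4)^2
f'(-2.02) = 3.84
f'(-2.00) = 4.00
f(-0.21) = 25.71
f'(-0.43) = 23.95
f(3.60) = 323.46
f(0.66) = 57.76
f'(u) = (u + 2)*(2*u + 8) + (u + 4)^2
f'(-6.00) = 20.00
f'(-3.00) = -1.00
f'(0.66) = 46.51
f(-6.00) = -16.00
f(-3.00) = -1.00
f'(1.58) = 71.09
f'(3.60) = 142.88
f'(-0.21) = 27.93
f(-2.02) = -0.08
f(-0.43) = 20.01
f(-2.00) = 0.00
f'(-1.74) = 6.28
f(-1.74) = 1.33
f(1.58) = 111.47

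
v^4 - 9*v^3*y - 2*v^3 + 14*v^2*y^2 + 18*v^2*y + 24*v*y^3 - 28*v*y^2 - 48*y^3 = (v - 2)*(v - 6*y)*(v - 4*y)*(v + y)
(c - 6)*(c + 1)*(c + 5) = c^3 - 31*c - 30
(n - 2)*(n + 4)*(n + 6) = n^3 + 8*n^2 + 4*n - 48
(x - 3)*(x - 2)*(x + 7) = x^3 + 2*x^2 - 29*x + 42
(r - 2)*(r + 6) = r^2 + 4*r - 12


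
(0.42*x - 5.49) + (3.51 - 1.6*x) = -1.18*x - 1.98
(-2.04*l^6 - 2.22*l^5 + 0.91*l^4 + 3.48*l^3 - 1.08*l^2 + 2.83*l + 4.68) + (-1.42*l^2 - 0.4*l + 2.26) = -2.04*l^6 - 2.22*l^5 + 0.91*l^4 + 3.48*l^3 - 2.5*l^2 + 2.43*l + 6.94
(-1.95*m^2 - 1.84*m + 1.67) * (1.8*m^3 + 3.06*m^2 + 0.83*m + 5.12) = -3.51*m^5 - 9.279*m^4 - 4.2429*m^3 - 6.401*m^2 - 8.0347*m + 8.5504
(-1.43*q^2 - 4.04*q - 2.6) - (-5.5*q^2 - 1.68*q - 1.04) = 4.07*q^2 - 2.36*q - 1.56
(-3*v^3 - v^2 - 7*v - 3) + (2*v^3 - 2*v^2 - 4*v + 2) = -v^3 - 3*v^2 - 11*v - 1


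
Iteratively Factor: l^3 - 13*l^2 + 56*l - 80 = (l - 5)*(l^2 - 8*l + 16) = (l - 5)*(l - 4)*(l - 4)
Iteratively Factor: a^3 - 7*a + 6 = (a - 1)*(a^2 + a - 6) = (a - 1)*(a + 3)*(a - 2)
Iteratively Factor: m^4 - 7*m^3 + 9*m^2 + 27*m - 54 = (m - 3)*(m^3 - 4*m^2 - 3*m + 18) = (m - 3)*(m + 2)*(m^2 - 6*m + 9) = (m - 3)^2*(m + 2)*(m - 3)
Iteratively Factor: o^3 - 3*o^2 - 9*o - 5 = (o - 5)*(o^2 + 2*o + 1) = (o - 5)*(o + 1)*(o + 1)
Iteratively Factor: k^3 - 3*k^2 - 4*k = (k + 1)*(k^2 - 4*k) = (k - 4)*(k + 1)*(k)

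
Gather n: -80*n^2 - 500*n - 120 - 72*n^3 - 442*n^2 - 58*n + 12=-72*n^3 - 522*n^2 - 558*n - 108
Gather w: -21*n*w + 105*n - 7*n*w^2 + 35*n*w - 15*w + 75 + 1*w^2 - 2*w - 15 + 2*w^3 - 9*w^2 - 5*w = 105*n + 2*w^3 + w^2*(-7*n - 8) + w*(14*n - 22) + 60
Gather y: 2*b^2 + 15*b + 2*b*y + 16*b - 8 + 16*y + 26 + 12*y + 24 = 2*b^2 + 31*b + y*(2*b + 28) + 42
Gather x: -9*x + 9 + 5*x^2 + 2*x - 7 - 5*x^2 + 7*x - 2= 0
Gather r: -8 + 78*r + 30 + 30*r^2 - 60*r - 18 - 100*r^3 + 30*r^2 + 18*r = -100*r^3 + 60*r^2 + 36*r + 4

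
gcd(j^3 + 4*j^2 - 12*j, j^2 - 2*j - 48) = j + 6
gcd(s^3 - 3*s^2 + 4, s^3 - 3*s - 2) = s^2 - s - 2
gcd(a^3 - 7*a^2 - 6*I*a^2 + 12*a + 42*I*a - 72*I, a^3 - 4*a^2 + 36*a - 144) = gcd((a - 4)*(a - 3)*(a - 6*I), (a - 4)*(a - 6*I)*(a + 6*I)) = a^2 + a*(-4 - 6*I) + 24*I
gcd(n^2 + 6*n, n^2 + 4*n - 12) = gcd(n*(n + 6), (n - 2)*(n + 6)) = n + 6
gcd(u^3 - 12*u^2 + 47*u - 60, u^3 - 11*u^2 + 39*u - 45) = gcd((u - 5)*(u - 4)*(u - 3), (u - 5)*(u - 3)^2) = u^2 - 8*u + 15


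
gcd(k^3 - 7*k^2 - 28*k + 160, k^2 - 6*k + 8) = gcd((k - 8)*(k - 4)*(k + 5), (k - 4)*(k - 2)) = k - 4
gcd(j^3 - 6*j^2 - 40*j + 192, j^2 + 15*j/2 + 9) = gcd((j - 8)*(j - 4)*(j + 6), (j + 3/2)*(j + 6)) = j + 6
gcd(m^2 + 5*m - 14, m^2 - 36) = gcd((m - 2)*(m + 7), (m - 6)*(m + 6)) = 1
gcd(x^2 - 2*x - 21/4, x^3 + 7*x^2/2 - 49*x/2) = x - 7/2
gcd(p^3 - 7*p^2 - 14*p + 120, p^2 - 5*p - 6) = p - 6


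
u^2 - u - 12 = (u - 4)*(u + 3)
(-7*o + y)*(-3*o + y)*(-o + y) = -21*o^3 + 31*o^2*y - 11*o*y^2 + y^3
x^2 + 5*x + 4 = (x + 1)*(x + 4)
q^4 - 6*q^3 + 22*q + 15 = (q - 5)*(q - 3)*(q + 1)^2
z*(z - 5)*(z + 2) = z^3 - 3*z^2 - 10*z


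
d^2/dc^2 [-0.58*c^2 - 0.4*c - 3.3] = -1.16000000000000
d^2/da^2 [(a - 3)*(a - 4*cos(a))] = 2*(2*a - 6)*cos(a) + 8*sin(a) + 2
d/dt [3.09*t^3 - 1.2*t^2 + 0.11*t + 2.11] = 9.27*t^2 - 2.4*t + 0.11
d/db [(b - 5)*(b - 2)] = 2*b - 7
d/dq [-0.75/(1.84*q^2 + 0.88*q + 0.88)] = (2.76*q + 0.66)/(1.84*q^2 + 0.88*q + 0.88)^2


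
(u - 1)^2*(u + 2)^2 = u^4 + 2*u^3 - 3*u^2 - 4*u + 4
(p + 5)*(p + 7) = p^2 + 12*p + 35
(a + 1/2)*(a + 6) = a^2 + 13*a/2 + 3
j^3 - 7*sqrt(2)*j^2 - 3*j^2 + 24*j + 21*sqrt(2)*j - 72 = (j - 3)*(j - 4*sqrt(2))*(j - 3*sqrt(2))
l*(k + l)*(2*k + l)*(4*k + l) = 8*k^3*l + 14*k^2*l^2 + 7*k*l^3 + l^4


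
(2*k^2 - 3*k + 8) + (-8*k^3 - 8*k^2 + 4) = -8*k^3 - 6*k^2 - 3*k + 12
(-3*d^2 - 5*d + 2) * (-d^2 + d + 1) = 3*d^4 + 2*d^3 - 10*d^2 - 3*d + 2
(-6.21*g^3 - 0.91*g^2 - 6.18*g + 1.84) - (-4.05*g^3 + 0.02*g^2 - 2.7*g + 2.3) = -2.16*g^3 - 0.93*g^2 - 3.48*g - 0.46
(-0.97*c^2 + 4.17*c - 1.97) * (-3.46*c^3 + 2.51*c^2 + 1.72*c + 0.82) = 3.3562*c^5 - 16.8629*c^4 + 15.6145*c^3 + 1.4323*c^2 + 0.0309999999999997*c - 1.6154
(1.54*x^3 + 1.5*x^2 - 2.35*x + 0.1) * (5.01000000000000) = 7.7154*x^3 + 7.515*x^2 - 11.7735*x + 0.501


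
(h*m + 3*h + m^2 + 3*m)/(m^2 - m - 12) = (h + m)/(m - 4)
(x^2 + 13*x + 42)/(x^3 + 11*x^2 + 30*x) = (x + 7)/(x*(x + 5))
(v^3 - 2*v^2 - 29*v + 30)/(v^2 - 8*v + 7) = (v^2 - v - 30)/(v - 7)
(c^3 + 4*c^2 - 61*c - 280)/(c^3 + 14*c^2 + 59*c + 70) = (c - 8)/(c + 2)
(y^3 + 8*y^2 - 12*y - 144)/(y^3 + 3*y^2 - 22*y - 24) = (y + 6)/(y + 1)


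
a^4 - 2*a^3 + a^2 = a^2*(-I*a + I)*(I*a - I)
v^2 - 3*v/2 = v*(v - 3/2)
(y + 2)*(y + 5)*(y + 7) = y^3 + 14*y^2 + 59*y + 70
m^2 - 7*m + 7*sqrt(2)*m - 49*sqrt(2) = (m - 7)*(m + 7*sqrt(2))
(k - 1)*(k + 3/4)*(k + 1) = k^3 + 3*k^2/4 - k - 3/4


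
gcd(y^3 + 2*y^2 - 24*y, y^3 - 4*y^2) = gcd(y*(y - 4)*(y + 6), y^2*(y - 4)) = y^2 - 4*y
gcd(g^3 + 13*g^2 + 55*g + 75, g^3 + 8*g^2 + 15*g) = g^2 + 8*g + 15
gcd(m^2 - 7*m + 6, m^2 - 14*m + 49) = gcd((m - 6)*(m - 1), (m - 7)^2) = 1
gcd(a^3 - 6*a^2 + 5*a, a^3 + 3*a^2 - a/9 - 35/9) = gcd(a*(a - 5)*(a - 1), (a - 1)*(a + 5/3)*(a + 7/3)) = a - 1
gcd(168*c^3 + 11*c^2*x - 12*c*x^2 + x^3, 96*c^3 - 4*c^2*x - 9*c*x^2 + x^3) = -24*c^2 - 5*c*x + x^2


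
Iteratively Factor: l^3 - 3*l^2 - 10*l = (l + 2)*(l^2 - 5*l) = l*(l + 2)*(l - 5)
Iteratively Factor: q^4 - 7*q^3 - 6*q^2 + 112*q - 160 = (q - 2)*(q^3 - 5*q^2 - 16*q + 80) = (q - 4)*(q - 2)*(q^2 - q - 20) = (q - 5)*(q - 4)*(q - 2)*(q + 4)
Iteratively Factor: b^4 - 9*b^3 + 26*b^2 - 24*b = (b)*(b^3 - 9*b^2 + 26*b - 24) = b*(b - 4)*(b^2 - 5*b + 6) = b*(b - 4)*(b - 3)*(b - 2)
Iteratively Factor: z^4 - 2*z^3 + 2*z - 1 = (z - 1)*(z^3 - z^2 - z + 1) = (z - 1)*(z + 1)*(z^2 - 2*z + 1) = (z - 1)^2*(z + 1)*(z - 1)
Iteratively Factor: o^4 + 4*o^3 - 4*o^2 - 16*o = (o - 2)*(o^3 + 6*o^2 + 8*o) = o*(o - 2)*(o^2 + 6*o + 8) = o*(o - 2)*(o + 2)*(o + 4)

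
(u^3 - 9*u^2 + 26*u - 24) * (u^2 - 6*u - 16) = u^5 - 15*u^4 + 64*u^3 - 36*u^2 - 272*u + 384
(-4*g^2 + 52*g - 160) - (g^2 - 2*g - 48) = -5*g^2 + 54*g - 112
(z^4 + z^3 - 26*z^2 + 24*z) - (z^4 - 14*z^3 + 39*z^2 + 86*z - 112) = 15*z^3 - 65*z^2 - 62*z + 112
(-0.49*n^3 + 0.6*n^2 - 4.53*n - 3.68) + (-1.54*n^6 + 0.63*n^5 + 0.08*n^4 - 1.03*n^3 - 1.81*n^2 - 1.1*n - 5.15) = -1.54*n^6 + 0.63*n^5 + 0.08*n^4 - 1.52*n^3 - 1.21*n^2 - 5.63*n - 8.83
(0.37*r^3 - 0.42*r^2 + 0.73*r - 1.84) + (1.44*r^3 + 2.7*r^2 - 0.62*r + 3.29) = 1.81*r^3 + 2.28*r^2 + 0.11*r + 1.45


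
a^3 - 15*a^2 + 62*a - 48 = (a - 8)*(a - 6)*(a - 1)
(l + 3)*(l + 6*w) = l^2 + 6*l*w + 3*l + 18*w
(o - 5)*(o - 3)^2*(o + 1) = o^4 - 10*o^3 + 28*o^2 - 6*o - 45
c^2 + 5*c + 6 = (c + 2)*(c + 3)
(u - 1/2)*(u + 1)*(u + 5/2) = u^3 + 3*u^2 + 3*u/4 - 5/4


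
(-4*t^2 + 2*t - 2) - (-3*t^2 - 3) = -t^2 + 2*t + 1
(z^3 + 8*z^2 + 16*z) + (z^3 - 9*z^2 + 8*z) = 2*z^3 - z^2 + 24*z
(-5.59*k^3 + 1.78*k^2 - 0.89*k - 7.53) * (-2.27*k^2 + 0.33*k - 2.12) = 12.6893*k^5 - 5.8853*k^4 + 14.4585*k^3 + 13.0258*k^2 - 0.5981*k + 15.9636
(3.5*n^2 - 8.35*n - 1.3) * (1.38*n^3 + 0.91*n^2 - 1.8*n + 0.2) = 4.83*n^5 - 8.338*n^4 - 15.6925*n^3 + 14.547*n^2 + 0.67*n - 0.26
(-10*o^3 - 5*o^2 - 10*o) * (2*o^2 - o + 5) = -20*o^5 - 65*o^3 - 15*o^2 - 50*o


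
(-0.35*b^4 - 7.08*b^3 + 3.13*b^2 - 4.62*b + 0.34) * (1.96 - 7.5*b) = 2.625*b^5 + 52.414*b^4 - 37.3518*b^3 + 40.7848*b^2 - 11.6052*b + 0.6664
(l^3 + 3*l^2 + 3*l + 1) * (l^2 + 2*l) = l^5 + 5*l^4 + 9*l^3 + 7*l^2 + 2*l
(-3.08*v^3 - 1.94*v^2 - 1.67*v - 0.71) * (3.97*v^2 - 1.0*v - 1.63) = -12.2276*v^5 - 4.6218*v^4 + 0.330499999999999*v^3 + 2.0135*v^2 + 3.4321*v + 1.1573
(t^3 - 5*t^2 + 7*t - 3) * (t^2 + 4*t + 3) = t^5 - t^4 - 10*t^3 + 10*t^2 + 9*t - 9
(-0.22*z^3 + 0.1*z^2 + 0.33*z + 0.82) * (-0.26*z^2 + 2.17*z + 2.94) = 0.0572*z^5 - 0.5034*z^4 - 0.5156*z^3 + 0.7969*z^2 + 2.7496*z + 2.4108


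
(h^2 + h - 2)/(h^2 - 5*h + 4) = (h + 2)/(h - 4)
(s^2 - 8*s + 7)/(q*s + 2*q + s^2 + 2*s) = (s^2 - 8*s + 7)/(q*s + 2*q + s^2 + 2*s)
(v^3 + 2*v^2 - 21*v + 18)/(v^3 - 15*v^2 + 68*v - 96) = (v^2 + 5*v - 6)/(v^2 - 12*v + 32)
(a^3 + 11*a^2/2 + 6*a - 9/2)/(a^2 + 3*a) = a + 5/2 - 3/(2*a)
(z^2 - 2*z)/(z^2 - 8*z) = (z - 2)/(z - 8)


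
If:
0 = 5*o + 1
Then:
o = -1/5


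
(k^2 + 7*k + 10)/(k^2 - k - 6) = (k + 5)/(k - 3)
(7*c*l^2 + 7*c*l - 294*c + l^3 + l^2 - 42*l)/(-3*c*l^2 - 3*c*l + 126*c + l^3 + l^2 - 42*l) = (-7*c - l)/(3*c - l)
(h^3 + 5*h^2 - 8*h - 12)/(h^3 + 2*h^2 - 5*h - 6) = (h + 6)/(h + 3)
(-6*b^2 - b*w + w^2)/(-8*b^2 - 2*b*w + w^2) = (-3*b + w)/(-4*b + w)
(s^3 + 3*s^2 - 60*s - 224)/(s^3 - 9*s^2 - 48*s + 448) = (s + 4)/(s - 8)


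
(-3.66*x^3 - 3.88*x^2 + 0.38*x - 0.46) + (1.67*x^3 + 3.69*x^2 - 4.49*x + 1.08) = -1.99*x^3 - 0.19*x^2 - 4.11*x + 0.62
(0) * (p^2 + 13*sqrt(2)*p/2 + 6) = 0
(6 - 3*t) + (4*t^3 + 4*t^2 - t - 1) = 4*t^3 + 4*t^2 - 4*t + 5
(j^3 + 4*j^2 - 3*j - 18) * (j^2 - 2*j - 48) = j^5 + 2*j^4 - 59*j^3 - 204*j^2 + 180*j + 864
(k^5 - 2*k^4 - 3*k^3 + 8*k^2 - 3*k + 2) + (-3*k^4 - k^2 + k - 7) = k^5 - 5*k^4 - 3*k^3 + 7*k^2 - 2*k - 5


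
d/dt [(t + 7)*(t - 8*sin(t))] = t - (t + 7)*(8*cos(t) - 1) - 8*sin(t)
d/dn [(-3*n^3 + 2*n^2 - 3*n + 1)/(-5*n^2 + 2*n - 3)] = (15*n^4 - 12*n^3 + 16*n^2 - 2*n + 7)/(25*n^4 - 20*n^3 + 34*n^2 - 12*n + 9)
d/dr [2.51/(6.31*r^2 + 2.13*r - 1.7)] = (-31.6762*r - 5.3463)/(6.31*r^2 + 2.13*r - 1.7)^2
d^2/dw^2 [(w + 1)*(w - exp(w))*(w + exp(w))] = -4*w*exp(2*w) + 6*w - 8*exp(2*w) + 2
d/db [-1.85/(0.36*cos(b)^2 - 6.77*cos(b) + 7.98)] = (12.5245 - 1.332*cos(b))*sin(b)/(0.36*cos(b)^2 - 6.77*cos(b) + 7.98)^2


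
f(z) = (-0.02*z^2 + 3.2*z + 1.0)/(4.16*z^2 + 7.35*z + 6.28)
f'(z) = (3.2 - 0.04*z)/(4.16*z^2 + 7.35*z + 6.28) + (-8.32*z - 7.35)*(-0.02*z^2 + 3.2*z + 1.0)/(4.16*z^2 + 7.35*z + 6.28)^2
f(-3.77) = -0.30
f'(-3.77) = -0.10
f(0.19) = 0.21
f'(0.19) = 0.17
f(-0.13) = 0.11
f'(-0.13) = 0.47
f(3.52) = 0.14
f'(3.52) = -0.03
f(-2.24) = -0.59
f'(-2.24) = -0.31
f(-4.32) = -0.25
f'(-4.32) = -0.07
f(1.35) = 0.22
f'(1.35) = -0.04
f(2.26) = 0.18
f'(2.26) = -0.04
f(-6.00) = -0.17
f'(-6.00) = -0.03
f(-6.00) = -0.17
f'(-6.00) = -0.03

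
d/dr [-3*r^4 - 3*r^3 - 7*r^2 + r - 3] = -12*r^3 - 9*r^2 - 14*r + 1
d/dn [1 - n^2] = -2*n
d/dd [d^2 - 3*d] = 2*d - 3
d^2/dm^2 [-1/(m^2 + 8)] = 2*(8 - 3*m^2)/(m^2 + 8)^3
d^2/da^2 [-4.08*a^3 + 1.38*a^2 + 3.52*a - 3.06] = 2.76 - 24.48*a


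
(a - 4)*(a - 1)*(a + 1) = a^3 - 4*a^2 - a + 4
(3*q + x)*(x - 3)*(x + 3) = 3*q*x^2 - 27*q + x^3 - 9*x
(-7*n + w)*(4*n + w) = -28*n^2 - 3*n*w + w^2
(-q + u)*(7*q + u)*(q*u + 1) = -7*q^3*u + 6*q^2*u^2 - 7*q^2 + q*u^3 + 6*q*u + u^2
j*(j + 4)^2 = j^3 + 8*j^2 + 16*j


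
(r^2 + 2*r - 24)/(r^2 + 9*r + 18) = (r - 4)/(r + 3)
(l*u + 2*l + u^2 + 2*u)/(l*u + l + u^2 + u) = (u + 2)/(u + 1)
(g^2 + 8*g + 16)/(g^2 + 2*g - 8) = (g + 4)/(g - 2)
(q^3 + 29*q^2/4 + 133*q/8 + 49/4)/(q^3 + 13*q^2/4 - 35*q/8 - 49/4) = (q + 2)/(q - 2)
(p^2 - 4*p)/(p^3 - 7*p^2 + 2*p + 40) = p/(p^2 - 3*p - 10)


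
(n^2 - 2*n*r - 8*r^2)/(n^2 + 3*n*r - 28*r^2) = (n + 2*r)/(n + 7*r)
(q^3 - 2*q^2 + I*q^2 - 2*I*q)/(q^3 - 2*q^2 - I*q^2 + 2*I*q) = (q + I)/(q - I)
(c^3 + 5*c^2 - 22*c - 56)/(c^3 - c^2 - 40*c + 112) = (c + 2)/(c - 4)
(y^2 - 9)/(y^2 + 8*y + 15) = (y - 3)/(y + 5)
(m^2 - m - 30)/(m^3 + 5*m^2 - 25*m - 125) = (m - 6)/(m^2 - 25)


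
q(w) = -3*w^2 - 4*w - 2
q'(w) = -6*w - 4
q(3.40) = -50.28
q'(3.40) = -24.40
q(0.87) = -7.75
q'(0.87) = -9.22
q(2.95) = -39.91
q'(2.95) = -21.70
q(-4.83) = -52.67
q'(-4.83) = 24.98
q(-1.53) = -2.90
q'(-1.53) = 5.18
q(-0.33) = -1.01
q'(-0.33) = -2.02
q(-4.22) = -38.55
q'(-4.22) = 21.32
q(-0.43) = -0.83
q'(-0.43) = -1.42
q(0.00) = -2.00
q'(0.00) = -4.00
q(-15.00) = -617.00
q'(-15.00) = 86.00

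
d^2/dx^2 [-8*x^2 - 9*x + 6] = -16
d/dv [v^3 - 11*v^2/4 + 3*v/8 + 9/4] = 3*v^2 - 11*v/2 + 3/8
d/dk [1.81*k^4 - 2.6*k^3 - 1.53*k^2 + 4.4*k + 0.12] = 7.24*k^3 - 7.8*k^2 - 3.06*k + 4.4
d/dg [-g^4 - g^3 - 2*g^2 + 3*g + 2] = -4*g^3 - 3*g^2 - 4*g + 3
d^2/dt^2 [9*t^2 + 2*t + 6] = 18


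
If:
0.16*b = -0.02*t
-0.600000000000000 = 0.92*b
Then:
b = -0.65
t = 5.22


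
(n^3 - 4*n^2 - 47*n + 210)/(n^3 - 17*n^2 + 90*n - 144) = (n^2 + 2*n - 35)/(n^2 - 11*n + 24)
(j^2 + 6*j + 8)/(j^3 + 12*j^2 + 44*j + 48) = 1/(j + 6)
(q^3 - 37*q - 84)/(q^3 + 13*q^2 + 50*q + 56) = (q^2 - 4*q - 21)/(q^2 + 9*q + 14)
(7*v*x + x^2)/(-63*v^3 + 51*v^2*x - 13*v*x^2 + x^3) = x*(7*v + x)/(-63*v^3 + 51*v^2*x - 13*v*x^2 + x^3)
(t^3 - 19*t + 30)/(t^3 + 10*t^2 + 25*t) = (t^2 - 5*t + 6)/(t*(t + 5))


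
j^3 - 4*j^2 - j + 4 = (j - 4)*(j - 1)*(j + 1)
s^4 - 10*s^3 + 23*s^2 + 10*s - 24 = (s - 6)*(s - 4)*(s - 1)*(s + 1)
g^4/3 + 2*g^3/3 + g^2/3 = g^2*(g/3 + 1/3)*(g + 1)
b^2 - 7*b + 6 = (b - 6)*(b - 1)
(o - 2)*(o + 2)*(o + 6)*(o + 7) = o^4 + 13*o^3 + 38*o^2 - 52*o - 168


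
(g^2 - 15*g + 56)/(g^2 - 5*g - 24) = (g - 7)/(g + 3)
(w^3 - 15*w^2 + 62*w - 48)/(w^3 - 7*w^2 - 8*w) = (w^2 - 7*w + 6)/(w*(w + 1))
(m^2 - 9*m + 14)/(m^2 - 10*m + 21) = (m - 2)/(m - 3)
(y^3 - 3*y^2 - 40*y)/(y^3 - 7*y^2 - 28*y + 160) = y/(y - 4)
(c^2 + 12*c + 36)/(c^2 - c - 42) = (c + 6)/(c - 7)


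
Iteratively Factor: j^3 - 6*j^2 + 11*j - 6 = (j - 1)*(j^2 - 5*j + 6) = (j - 3)*(j - 1)*(j - 2)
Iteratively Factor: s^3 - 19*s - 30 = (s - 5)*(s^2 + 5*s + 6) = (s - 5)*(s + 3)*(s + 2)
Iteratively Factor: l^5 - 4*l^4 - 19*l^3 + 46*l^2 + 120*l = (l - 4)*(l^4 - 19*l^2 - 30*l) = (l - 4)*(l + 2)*(l^3 - 2*l^2 - 15*l) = l*(l - 4)*(l + 2)*(l^2 - 2*l - 15) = l*(l - 5)*(l - 4)*(l + 2)*(l + 3)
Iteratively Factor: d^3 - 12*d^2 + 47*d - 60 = (d - 5)*(d^2 - 7*d + 12) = (d - 5)*(d - 3)*(d - 4)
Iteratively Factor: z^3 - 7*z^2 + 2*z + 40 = (z - 5)*(z^2 - 2*z - 8) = (z - 5)*(z - 4)*(z + 2)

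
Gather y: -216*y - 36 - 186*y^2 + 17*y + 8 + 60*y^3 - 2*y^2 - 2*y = 60*y^3 - 188*y^2 - 201*y - 28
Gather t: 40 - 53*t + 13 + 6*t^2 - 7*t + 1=6*t^2 - 60*t + 54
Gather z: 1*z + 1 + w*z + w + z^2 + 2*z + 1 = w + z^2 + z*(w + 3) + 2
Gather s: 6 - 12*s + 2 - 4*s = 8 - 16*s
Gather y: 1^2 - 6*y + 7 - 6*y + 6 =14 - 12*y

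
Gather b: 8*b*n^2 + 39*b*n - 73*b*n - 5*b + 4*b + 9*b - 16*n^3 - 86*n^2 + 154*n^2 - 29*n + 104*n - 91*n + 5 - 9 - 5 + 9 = b*(8*n^2 - 34*n + 8) - 16*n^3 + 68*n^2 - 16*n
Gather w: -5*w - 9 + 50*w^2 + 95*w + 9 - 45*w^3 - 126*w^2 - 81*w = -45*w^3 - 76*w^2 + 9*w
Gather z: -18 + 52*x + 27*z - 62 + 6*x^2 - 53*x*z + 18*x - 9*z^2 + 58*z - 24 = 6*x^2 + 70*x - 9*z^2 + z*(85 - 53*x) - 104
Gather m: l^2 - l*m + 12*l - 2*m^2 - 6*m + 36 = l^2 + 12*l - 2*m^2 + m*(-l - 6) + 36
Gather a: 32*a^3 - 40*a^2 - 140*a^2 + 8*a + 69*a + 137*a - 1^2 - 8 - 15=32*a^3 - 180*a^2 + 214*a - 24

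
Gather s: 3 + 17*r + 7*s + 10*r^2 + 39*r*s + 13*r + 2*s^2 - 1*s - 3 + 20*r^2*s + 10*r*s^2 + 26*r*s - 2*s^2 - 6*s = 10*r^2 + 10*r*s^2 + 30*r + s*(20*r^2 + 65*r)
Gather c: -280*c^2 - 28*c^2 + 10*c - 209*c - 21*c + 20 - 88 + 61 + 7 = -308*c^2 - 220*c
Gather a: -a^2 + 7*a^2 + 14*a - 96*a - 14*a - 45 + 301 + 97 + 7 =6*a^2 - 96*a + 360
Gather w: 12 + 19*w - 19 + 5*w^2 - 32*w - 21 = 5*w^2 - 13*w - 28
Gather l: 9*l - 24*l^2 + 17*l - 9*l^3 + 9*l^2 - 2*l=-9*l^3 - 15*l^2 + 24*l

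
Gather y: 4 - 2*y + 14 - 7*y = 18 - 9*y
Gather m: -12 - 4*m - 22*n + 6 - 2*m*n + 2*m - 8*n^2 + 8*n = m*(-2*n - 2) - 8*n^2 - 14*n - 6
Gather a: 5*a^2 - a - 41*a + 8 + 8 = 5*a^2 - 42*a + 16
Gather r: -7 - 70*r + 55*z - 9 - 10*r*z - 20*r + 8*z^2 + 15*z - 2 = r*(-10*z - 90) + 8*z^2 + 70*z - 18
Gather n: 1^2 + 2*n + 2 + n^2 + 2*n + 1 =n^2 + 4*n + 4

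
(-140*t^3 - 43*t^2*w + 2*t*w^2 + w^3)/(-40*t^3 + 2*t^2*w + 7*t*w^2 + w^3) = (7*t - w)/(2*t - w)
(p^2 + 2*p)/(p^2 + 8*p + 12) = p/(p + 6)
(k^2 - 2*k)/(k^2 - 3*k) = (k - 2)/(k - 3)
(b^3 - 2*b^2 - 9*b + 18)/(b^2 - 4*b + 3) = (b^2 + b - 6)/(b - 1)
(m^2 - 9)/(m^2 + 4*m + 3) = (m - 3)/(m + 1)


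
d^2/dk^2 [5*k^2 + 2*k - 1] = 10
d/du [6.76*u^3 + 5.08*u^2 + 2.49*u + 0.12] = 20.28*u^2 + 10.16*u + 2.49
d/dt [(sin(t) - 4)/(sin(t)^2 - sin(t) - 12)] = -cos(t)/(sin(t) + 3)^2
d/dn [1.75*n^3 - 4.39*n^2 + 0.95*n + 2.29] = 5.25*n^2 - 8.78*n + 0.95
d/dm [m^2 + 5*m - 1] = 2*m + 5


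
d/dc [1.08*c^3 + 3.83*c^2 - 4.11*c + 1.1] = 3.24*c^2 + 7.66*c - 4.11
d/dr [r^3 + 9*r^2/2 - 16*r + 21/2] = 3*r^2 + 9*r - 16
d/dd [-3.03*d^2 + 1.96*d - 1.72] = 1.96 - 6.06*d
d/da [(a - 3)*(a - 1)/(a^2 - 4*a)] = 6*(2 - a)/(a^2*(a^2 - 8*a + 16))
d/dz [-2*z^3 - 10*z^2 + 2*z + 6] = -6*z^2 - 20*z + 2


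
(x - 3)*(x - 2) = x^2 - 5*x + 6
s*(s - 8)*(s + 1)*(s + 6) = s^4 - s^3 - 50*s^2 - 48*s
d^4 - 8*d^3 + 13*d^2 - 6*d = d*(d - 6)*(d - 1)^2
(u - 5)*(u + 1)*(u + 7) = u^3 + 3*u^2 - 33*u - 35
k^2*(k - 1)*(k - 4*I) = k^4 - k^3 - 4*I*k^3 + 4*I*k^2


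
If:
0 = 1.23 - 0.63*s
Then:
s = 1.95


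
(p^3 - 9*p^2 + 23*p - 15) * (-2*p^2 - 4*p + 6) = -2*p^5 + 14*p^4 - 4*p^3 - 116*p^2 + 198*p - 90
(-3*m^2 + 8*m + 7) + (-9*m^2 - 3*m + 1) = -12*m^2 + 5*m + 8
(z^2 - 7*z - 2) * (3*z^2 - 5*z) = 3*z^4 - 26*z^3 + 29*z^2 + 10*z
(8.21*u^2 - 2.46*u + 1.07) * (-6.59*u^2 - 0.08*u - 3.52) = -54.1039*u^4 + 15.5546*u^3 - 35.7537*u^2 + 8.5736*u - 3.7664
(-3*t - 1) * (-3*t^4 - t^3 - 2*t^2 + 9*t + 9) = 9*t^5 + 6*t^4 + 7*t^3 - 25*t^2 - 36*t - 9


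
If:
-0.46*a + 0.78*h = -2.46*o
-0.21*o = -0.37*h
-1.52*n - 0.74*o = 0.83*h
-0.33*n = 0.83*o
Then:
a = 0.00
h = 0.00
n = 0.00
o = 0.00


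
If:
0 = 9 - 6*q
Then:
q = 3/2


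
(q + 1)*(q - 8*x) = q^2 - 8*q*x + q - 8*x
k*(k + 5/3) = k^2 + 5*k/3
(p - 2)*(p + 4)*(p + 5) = p^3 + 7*p^2 + 2*p - 40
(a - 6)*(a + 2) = a^2 - 4*a - 12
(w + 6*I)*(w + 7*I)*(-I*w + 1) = -I*w^3 + 14*w^2 + 55*I*w - 42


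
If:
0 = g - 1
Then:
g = 1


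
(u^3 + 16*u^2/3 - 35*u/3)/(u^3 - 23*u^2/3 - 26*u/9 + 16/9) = 3*u*(3*u^2 + 16*u - 35)/(9*u^3 - 69*u^2 - 26*u + 16)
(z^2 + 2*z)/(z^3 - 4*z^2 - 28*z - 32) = z/(z^2 - 6*z - 16)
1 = 1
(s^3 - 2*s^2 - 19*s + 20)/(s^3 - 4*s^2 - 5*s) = (s^2 + 3*s - 4)/(s*(s + 1))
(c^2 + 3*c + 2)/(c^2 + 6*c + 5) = (c + 2)/(c + 5)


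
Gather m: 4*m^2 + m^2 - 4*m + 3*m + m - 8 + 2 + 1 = 5*m^2 - 5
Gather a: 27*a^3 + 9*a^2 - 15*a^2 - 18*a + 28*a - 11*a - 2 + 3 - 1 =27*a^3 - 6*a^2 - a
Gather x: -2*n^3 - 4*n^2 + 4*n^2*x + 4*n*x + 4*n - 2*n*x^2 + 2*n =-2*n^3 - 4*n^2 - 2*n*x^2 + 6*n + x*(4*n^2 + 4*n)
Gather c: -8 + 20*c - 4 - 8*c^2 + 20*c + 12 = -8*c^2 + 40*c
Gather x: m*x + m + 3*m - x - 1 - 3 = 4*m + x*(m - 1) - 4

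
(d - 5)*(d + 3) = d^2 - 2*d - 15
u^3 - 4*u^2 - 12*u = u*(u - 6)*(u + 2)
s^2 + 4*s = s*(s + 4)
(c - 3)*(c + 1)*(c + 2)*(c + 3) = c^4 + 3*c^3 - 7*c^2 - 27*c - 18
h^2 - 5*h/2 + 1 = (h - 2)*(h - 1/2)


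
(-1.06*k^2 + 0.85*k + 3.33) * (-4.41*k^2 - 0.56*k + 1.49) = 4.6746*k^4 - 3.1549*k^3 - 16.7407*k^2 - 0.5983*k + 4.9617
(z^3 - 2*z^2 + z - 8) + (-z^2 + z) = z^3 - 3*z^2 + 2*z - 8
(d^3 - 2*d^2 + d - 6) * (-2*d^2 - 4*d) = -2*d^5 + 6*d^3 + 8*d^2 + 24*d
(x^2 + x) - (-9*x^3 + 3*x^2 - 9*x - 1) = 9*x^3 - 2*x^2 + 10*x + 1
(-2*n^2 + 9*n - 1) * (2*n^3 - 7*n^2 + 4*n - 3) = -4*n^5 + 32*n^4 - 73*n^3 + 49*n^2 - 31*n + 3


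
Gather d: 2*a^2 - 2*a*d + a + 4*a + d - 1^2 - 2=2*a^2 + 5*a + d*(1 - 2*a) - 3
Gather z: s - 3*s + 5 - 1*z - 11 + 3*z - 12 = -2*s + 2*z - 18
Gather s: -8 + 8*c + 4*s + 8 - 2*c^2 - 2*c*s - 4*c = -2*c^2 + 4*c + s*(4 - 2*c)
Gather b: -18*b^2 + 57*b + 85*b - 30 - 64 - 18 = -18*b^2 + 142*b - 112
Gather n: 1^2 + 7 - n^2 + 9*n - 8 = -n^2 + 9*n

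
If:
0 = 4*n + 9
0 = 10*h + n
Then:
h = 9/40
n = -9/4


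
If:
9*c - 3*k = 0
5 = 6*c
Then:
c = 5/6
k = 5/2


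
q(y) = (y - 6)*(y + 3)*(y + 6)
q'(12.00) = 468.00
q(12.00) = 1620.00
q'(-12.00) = 324.00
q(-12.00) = -972.00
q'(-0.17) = -36.93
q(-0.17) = -101.80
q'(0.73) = -30.02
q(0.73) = -132.29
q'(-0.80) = -38.88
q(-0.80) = -77.79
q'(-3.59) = -18.88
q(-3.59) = 13.64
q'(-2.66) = -30.73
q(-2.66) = -9.83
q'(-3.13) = -25.39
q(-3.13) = 3.41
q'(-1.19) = -38.89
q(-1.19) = -62.60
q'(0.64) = -30.93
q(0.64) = -129.55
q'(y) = (y - 6)*(y + 3) + (y - 6)*(y + 6) + (y + 3)*(y + 6) = 3*y^2 + 6*y - 36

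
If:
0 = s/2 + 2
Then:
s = -4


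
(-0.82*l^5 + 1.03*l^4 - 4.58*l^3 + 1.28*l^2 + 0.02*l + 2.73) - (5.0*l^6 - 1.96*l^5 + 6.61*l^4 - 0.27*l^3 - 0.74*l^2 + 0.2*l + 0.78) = -5.0*l^6 + 1.14*l^5 - 5.58*l^4 - 4.31*l^3 + 2.02*l^2 - 0.18*l + 1.95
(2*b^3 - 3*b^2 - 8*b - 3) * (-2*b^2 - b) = -4*b^5 + 4*b^4 + 19*b^3 + 14*b^2 + 3*b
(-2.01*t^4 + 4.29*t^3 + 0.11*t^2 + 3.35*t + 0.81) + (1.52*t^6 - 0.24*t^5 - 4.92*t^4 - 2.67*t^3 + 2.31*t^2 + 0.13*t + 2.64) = 1.52*t^6 - 0.24*t^5 - 6.93*t^4 + 1.62*t^3 + 2.42*t^2 + 3.48*t + 3.45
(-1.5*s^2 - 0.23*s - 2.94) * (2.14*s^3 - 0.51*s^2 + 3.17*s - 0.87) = -3.21*s^5 + 0.2728*s^4 - 10.9293*s^3 + 2.0753*s^2 - 9.1197*s + 2.5578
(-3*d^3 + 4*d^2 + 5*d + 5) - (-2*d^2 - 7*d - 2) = -3*d^3 + 6*d^2 + 12*d + 7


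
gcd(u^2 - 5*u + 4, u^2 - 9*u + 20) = u - 4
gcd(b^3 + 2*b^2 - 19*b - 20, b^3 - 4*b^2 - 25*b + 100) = b^2 + b - 20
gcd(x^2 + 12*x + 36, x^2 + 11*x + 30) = x + 6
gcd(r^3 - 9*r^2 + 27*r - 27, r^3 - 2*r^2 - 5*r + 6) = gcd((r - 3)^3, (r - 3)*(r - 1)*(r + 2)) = r - 3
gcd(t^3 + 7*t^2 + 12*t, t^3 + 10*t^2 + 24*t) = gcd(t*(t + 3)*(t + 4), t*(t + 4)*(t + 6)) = t^2 + 4*t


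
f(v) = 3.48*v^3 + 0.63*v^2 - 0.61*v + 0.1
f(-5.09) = -439.39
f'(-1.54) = 22.21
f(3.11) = 108.98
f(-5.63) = -597.51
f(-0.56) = 0.03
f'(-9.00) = 833.69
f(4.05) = 239.14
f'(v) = 10.44*v^2 + 1.26*v - 0.61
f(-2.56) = -52.59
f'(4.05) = 175.74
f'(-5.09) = 263.46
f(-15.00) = -11594.00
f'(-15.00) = 2329.49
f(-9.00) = -2480.30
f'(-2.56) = 64.58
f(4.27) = 279.92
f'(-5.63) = 323.21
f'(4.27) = 195.12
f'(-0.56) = 1.96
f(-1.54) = -10.18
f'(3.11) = 104.29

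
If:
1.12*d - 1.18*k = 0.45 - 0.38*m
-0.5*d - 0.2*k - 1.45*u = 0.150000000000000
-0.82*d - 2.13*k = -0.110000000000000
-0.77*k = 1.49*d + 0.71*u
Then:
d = 0.04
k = 0.04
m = 1.18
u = -0.12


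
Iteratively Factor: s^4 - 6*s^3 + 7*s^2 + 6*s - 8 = (s - 2)*(s^3 - 4*s^2 - s + 4) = (s - 4)*(s - 2)*(s^2 - 1) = (s - 4)*(s - 2)*(s + 1)*(s - 1)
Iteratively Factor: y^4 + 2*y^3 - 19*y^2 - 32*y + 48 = (y + 4)*(y^3 - 2*y^2 - 11*y + 12) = (y - 1)*(y + 4)*(y^2 - y - 12) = (y - 1)*(y + 3)*(y + 4)*(y - 4)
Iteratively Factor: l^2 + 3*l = (l)*(l + 3)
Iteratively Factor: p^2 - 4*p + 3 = (p - 3)*(p - 1)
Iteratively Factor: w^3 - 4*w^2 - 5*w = (w + 1)*(w^2 - 5*w) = w*(w + 1)*(w - 5)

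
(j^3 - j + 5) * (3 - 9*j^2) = -9*j^5 + 12*j^3 - 45*j^2 - 3*j + 15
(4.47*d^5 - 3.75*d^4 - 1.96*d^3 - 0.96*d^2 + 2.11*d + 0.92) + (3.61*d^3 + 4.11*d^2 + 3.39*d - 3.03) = 4.47*d^5 - 3.75*d^4 + 1.65*d^3 + 3.15*d^2 + 5.5*d - 2.11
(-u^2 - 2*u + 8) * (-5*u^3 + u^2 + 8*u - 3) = 5*u^5 + 9*u^4 - 50*u^3 - 5*u^2 + 70*u - 24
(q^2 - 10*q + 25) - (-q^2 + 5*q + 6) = 2*q^2 - 15*q + 19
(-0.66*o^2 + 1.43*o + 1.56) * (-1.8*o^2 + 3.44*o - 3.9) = 1.188*o^4 - 4.8444*o^3 + 4.6852*o^2 - 0.210599999999999*o - 6.084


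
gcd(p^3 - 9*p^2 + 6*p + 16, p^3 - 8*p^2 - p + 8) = p^2 - 7*p - 8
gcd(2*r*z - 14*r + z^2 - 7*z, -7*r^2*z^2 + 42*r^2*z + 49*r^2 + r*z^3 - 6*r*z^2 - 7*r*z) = z - 7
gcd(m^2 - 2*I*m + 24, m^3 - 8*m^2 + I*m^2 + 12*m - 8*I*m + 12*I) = 1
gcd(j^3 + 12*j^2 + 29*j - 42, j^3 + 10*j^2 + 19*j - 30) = j^2 + 5*j - 6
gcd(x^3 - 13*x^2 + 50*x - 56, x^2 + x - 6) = x - 2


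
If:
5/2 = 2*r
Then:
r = 5/4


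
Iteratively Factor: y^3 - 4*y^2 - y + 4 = (y - 1)*(y^2 - 3*y - 4) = (y - 4)*(y - 1)*(y + 1)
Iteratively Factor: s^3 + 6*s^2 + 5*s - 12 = (s + 4)*(s^2 + 2*s - 3) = (s + 3)*(s + 4)*(s - 1)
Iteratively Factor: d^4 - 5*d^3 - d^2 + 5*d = (d - 5)*(d^3 - d) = d*(d - 5)*(d^2 - 1) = d*(d - 5)*(d + 1)*(d - 1)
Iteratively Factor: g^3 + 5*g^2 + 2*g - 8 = (g + 4)*(g^2 + g - 2) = (g + 2)*(g + 4)*(g - 1)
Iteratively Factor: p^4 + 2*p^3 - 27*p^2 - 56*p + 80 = (p + 4)*(p^3 - 2*p^2 - 19*p + 20) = (p - 1)*(p + 4)*(p^2 - p - 20) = (p - 1)*(p + 4)^2*(p - 5)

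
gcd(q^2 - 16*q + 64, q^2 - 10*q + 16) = q - 8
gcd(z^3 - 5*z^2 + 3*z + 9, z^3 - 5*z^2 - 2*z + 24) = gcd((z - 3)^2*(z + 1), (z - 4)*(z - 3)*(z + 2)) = z - 3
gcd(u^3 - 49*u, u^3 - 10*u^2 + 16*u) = u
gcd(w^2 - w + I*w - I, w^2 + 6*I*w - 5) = w + I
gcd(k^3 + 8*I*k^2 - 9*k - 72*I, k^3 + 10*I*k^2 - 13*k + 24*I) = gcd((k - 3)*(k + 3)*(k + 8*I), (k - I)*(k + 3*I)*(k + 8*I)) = k + 8*I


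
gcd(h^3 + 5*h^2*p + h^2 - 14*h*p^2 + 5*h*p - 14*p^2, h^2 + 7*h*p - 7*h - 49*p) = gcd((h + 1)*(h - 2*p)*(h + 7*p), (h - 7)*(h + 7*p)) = h + 7*p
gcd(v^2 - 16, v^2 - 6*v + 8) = v - 4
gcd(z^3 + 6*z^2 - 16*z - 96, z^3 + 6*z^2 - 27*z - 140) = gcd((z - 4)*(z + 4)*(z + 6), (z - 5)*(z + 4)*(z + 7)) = z + 4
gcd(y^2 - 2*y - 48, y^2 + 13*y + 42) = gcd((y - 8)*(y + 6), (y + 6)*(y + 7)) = y + 6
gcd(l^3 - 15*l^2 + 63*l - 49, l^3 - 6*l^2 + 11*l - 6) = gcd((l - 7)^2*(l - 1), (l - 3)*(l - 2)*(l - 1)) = l - 1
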